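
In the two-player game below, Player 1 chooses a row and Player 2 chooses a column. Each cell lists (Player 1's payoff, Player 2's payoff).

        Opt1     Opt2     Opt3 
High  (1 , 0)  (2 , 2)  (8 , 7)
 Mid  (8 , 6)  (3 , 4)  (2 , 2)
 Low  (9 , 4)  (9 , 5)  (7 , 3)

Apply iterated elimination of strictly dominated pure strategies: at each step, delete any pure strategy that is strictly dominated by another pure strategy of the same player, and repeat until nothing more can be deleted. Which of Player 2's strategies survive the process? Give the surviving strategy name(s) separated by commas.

Opt2, Opt3

For Player 1, Low strictly dominates Mid on the remaining columns (Opt1: 9>8, Opt2: 9>3, Opt3: 7>2); eliminate Mid.
For Player 2, Opt2 strictly dominates Opt1 on the remaining rows (High: 2>0, Low: 5>4); eliminate Opt1.
Among the remaining strategies, none is strictly dominated by another pure strategy of the same player, so the elimination stops.
Surviving strategies — Player 1: {High, Low}; Player 2: {Opt2, Opt3}.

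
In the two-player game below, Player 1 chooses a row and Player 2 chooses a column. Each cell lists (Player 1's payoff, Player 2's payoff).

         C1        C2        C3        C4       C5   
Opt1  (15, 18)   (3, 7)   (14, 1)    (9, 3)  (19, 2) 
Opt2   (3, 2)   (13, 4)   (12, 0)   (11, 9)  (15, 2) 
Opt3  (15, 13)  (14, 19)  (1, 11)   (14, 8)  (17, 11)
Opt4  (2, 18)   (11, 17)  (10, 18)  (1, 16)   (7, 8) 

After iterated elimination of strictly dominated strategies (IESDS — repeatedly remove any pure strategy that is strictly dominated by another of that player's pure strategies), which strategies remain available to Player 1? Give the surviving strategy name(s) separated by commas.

Row Opt4 is eliminated: Opt2 beats it against every remaining column (C1: 3>2, C2: 13>11, C3: 12>10, C4: 11>1, C5: 15>7).
For Player 2, C1 strictly dominates C3 on the remaining rows (Opt1: 18>1, Opt2: 2>0, Opt3: 13>11); eliminate C3.
Player 1's strategy Opt2 is strictly dominated by Opt3 (C1: 15>3, C2: 14>13, C4: 14>11, C5: 17>15) and is removed.
Player 2's strategy C4 is strictly dominated by C1 (Opt1: 18>3, Opt3: 13>8) and is removed.
For Player 2, C1 strictly dominates C5 on the remaining rows (Opt1: 18>2, Opt3: 13>11); eliminate C5.
Among the remaining strategies, none is strictly dominated by another pure strategy of the same player, so the elimination stops.
Surviving strategies — Player 1: {Opt1, Opt3}; Player 2: {C1, C2}.

Opt1, Opt3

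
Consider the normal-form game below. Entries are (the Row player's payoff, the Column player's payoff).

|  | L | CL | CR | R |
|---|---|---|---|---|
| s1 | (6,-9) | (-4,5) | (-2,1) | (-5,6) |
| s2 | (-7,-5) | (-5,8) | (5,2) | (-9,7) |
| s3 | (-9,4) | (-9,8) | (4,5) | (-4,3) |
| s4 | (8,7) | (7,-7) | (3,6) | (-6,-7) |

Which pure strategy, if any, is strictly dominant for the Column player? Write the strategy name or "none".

L fails to dominate CL at s1 (-9<5).
CL fails to dominate L at s4 (-7<7).
CR fails to dominate L at s4 (6<7).
R fails to dominate L at s3 (3<4).
No single strategy dominates all the others.

none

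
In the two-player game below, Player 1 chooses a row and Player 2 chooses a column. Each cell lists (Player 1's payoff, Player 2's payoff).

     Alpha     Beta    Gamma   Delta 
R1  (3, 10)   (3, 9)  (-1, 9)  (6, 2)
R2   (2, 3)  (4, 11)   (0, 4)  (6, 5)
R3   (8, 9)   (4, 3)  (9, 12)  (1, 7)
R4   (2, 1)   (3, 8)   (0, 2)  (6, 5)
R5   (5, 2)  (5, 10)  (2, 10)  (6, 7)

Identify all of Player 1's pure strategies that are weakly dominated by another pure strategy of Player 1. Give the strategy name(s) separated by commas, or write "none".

R5 weakly dominates R1 — Alpha: 5>3, Beta: 5>3, Gamma: 2>-1, Delta: 6=6.
R2: dominated, since R5 does at least as well everywhere (Alpha: 5>2, Beta: 5>4, Gamma: 2>0, Delta: 6=6).
R3 is not dominated — it holds its own against R1 at Alpha (8>3); R2 at Alpha (8>2); R4 at Alpha (8>2); R5 at Alpha (8>5).
R4 is weakly dominated by R2 (Alpha: 2=2, Beta: 4>3, Gamma: 0=0, Delta: 6=6).
Nothing dominates R5: R1 at Alpha (5>3); R2 at Alpha (5>2); R3 at Beta (5>4); R4 at Alpha (5>2).

R1, R2, R4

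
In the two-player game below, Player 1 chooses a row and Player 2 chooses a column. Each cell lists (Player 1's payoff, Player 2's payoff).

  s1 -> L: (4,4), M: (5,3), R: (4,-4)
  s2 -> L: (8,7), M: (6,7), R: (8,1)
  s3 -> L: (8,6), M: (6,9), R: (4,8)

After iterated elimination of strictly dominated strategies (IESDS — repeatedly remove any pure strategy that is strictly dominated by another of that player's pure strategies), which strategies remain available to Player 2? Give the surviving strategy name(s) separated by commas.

L, M

Row s1 is eliminated: s2 beats it against every remaining column (L: 8>4, M: 6>5, R: 8>4).
Column R is eliminated: M beats it against every remaining row (s2: 7>1, s3: 9>8).
Among the remaining strategies, none is strictly dominated by another pure strategy of the same player, so the elimination stops.
Surviving strategies — Player 1: {s2, s3}; Player 2: {L, M}.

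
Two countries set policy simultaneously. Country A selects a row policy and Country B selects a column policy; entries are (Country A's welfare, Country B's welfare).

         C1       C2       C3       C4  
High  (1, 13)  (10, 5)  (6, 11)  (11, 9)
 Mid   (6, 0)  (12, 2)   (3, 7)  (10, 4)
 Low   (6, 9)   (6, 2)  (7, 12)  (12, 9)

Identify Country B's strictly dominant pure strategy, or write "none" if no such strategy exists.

C1 fails to dominate C2 at Mid (0<2).
C2 fails to dominate C1 at High (5<13).
C3 fails to dominate C1 at High (11<13).
C4 fails to dominate C1 at High (9<13).
No single strategy dominates all the others.

none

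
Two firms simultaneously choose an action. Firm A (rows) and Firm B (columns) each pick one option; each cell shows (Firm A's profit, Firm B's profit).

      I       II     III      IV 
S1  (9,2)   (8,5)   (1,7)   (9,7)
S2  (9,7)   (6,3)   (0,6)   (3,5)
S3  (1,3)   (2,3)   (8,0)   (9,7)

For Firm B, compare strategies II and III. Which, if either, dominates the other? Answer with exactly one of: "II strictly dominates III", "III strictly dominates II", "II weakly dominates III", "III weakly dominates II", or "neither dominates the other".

II's payoffs vs III's, by Firm A's action — S1: 5<7, S2: 3<6, S3: 3>0.
II does better at S3 but worse at S1, S2; neither strategy dominates the other.

neither dominates the other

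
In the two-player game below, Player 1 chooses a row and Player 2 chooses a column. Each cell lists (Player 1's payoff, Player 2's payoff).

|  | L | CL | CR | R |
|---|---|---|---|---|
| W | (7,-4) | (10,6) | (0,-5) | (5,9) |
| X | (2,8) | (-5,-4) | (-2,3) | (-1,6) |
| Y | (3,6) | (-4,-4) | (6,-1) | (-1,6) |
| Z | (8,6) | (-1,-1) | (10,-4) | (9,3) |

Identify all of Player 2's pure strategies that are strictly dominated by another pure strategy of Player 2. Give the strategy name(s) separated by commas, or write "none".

Nothing dominates L: CL at X (8>-4); CR at W (-4>-5); R at X (8>6).
R strictly dominates CL — W: 9>6, X: 6>-4, Y: 6>-4, Z: 3>-1.
CR: dominated, since L does at least as well everywhere (W: -4>-5, X: 8>3, Y: 6>-1, Z: 6>-4).
R: no other strategy beats it everywhere (L at W (9>-4); CL at W (9>6); CR at W (9>-5)).

CL, CR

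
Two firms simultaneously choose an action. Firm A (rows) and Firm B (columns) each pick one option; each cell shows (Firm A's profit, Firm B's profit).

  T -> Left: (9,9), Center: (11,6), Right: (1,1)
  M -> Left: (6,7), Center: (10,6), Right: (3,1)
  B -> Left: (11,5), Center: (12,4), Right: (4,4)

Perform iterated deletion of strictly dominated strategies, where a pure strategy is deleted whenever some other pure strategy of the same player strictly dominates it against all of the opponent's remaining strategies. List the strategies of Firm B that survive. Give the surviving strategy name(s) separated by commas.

Row T is eliminated: B beats it against every remaining column (Left: 11>9, Center: 12>11, Right: 4>1).
For Firm A, B strictly dominates M on the remaining columns (Left: 11>6, Center: 12>10, Right: 4>3); eliminate M.
Column Center is eliminated: Left beats it against every remaining row (B: 5>4).
Column Right is eliminated: Left beats it against every remaining row (B: 5>4).
Among the remaining strategies, none is strictly dominated by another pure strategy of the same player, so the elimination stops.
Surviving strategies — Firm A: {B}; Firm B: {Left}.

Left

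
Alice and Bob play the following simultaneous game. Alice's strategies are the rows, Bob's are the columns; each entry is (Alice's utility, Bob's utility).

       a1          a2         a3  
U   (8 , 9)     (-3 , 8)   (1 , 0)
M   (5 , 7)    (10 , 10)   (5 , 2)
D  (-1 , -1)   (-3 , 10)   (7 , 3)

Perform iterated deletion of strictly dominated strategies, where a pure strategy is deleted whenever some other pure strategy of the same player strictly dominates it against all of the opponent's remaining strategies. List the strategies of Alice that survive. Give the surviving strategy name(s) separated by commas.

U, M

For Bob, a2 strictly dominates a3 on the remaining rows (U: 8>0, M: 10>2, D: 10>3); eliminate a3.
For Alice, M strictly dominates D on the remaining columns (a1: 5>-1, a2: 10>-3); eliminate D.
Among the remaining strategies, none is strictly dominated by another pure strategy of the same player, so the elimination stops.
Surviving strategies — Alice: {U, M}; Bob: {a1, a2}.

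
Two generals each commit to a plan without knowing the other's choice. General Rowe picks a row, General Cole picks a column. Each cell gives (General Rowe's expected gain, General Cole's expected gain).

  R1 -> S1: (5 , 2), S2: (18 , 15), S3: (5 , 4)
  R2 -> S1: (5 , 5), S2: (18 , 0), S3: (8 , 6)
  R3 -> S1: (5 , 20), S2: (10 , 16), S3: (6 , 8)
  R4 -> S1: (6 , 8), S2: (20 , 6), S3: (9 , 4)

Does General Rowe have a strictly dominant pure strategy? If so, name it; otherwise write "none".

R4

R4 vs R1: S1: 6>5, S2: 20>18, S3: 9>5.
R4 vs R2: S1: 6>5, S2: 20>18, S3: 9>8.
R4 vs R3: S1: 6>5, S2: 20>10, S3: 9>6.
R4 strictly beats every other strategy against every opponent action, so it is strictly dominant.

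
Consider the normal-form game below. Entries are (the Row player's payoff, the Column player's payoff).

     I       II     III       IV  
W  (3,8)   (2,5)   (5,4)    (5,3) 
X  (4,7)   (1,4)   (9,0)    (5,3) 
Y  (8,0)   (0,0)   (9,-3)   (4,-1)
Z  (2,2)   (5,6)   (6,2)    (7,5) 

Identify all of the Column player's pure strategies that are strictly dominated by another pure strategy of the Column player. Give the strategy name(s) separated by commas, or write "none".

III, IV

I is not dominated — it holds its own against II at W (8>5); III at W (8>4); IV at W (8>3).
Nothing dominates II: I at Y (0=0); III at W (5>4); IV at W (5>3).
III: dominated, since II does at least as well everywhere (W: 5>4, X: 4>0, Y: 0>-3, Z: 6>2).
IV is strictly dominated by II (W: 5>3, X: 4>3, Y: 0>-1, Z: 6>5).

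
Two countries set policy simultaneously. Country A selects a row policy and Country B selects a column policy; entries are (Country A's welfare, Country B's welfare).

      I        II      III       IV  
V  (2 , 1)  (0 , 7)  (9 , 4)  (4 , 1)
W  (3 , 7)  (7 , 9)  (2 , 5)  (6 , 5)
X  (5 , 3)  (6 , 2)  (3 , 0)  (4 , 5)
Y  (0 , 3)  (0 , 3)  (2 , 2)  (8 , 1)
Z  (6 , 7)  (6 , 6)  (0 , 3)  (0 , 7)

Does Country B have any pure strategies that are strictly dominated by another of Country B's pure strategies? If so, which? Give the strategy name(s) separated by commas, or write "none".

I is not dominated — it holds its own against II at X (3>2); III at W (7>5); IV at V (1=1).
Nothing dominates II: I at V (7>1); III at V (7>4); IV at V (7>1).
II strictly dominates III — V: 7>4, W: 9>5, X: 2>0, Y: 3>2, Z: 6>3.
Nothing dominates IV: I at V (1=1); II at X (5>2); III at W (5=5).

III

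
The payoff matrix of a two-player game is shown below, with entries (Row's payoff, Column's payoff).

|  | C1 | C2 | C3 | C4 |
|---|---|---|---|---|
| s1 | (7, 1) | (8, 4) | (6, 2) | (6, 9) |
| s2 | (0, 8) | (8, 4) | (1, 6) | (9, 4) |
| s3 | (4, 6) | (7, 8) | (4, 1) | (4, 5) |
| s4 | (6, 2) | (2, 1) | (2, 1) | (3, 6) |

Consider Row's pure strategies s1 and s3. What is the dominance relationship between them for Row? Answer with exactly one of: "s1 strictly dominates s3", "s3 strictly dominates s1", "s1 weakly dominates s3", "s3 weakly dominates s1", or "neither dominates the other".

s1's payoffs vs s3's, by Column's action — C1: 7>4, C2: 8>7, C3: 6>4, C4: 6>4.
Every comparison favours s1, so s1 strictly dominates s3.

s1 strictly dominates s3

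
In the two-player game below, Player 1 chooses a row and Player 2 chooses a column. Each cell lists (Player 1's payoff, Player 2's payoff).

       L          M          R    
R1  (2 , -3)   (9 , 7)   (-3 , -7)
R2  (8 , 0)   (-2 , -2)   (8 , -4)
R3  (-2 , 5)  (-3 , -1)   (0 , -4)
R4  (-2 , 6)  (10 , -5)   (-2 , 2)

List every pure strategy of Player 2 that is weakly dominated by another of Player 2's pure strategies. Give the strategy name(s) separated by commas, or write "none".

R

Nothing dominates L: M at R2 (0>-2); R at R1 (-3>-7).
M: no other strategy beats it everywhere (L at R1 (7>-3); R at R1 (7>-7)).
R: dominated, since L does at least as well everywhere (R1: -3>-7, R2: 0>-4, R3: 5>-4, R4: 6>2).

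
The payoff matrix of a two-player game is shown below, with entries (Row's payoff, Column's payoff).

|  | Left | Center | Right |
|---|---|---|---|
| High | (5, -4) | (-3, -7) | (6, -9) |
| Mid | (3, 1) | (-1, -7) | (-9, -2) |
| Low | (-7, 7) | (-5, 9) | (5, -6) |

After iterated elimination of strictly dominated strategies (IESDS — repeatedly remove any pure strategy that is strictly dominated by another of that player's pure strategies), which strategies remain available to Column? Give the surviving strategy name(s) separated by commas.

Row Low is eliminated: High beats it against every remaining column (Left: 5>-7, Center: -3>-5, Right: 6>5).
Column Center is eliminated: Left beats it against every remaining row (High: -4>-7, Mid: 1>-7).
Row's strategy Mid is strictly dominated by High (Left: 5>3, Right: 6>-9) and is removed.
Column's strategy Right is strictly dominated by Left (High: -4>-9) and is removed.
Among the remaining strategies, none is strictly dominated by another pure strategy of the same player, so the elimination stops.
Surviving strategies — Row: {High}; Column: {Left}.

Left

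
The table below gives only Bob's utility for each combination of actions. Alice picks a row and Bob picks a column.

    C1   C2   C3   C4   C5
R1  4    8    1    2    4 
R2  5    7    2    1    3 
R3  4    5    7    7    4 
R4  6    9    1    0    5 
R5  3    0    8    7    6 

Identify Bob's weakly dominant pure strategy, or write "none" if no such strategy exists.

none

C1 fails to dominate C2 at R1 (4<8).
C2 fails to dominate C1 at R5 (0<3).
C3 fails to dominate C1 at R1 (1<4).
C4 fails to dominate C1 at R1 (2<4).
C5 fails to dominate C1 at R2 (3<5).
No single strategy dominates all the others.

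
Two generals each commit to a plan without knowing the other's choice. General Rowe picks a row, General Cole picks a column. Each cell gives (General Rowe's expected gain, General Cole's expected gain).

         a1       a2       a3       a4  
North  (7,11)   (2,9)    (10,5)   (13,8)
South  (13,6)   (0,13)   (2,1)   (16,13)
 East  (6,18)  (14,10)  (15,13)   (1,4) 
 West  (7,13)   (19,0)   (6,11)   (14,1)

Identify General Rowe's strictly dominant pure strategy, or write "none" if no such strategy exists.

North fails to dominate South at a1 (7<13).
South fails to dominate North at a2 (0<2).
East fails to dominate North at a1 (6<7).
West fails to dominate North at a1 (7=7).
No single strategy dominates all the others.

none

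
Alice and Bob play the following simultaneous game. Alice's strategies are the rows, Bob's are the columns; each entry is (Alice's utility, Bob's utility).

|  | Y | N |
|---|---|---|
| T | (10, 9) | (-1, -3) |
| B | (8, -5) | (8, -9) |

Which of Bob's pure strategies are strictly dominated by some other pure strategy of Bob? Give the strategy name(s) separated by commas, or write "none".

Nothing dominates Y: N at T (9>-3).
Y strictly dominates N — T: 9>-3, B: -5>-9.

N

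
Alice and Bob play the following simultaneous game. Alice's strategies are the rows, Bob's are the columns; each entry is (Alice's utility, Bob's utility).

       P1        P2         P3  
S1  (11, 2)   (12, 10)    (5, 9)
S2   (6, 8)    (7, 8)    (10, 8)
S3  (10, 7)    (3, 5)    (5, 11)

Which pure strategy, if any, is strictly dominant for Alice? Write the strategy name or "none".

S1 fails to dominate S2 at P3 (5<10).
S2 fails to dominate S1 at P1 (6<11).
S3 fails to dominate S1 at P1 (10<11).
No single strategy dominates all the others.

none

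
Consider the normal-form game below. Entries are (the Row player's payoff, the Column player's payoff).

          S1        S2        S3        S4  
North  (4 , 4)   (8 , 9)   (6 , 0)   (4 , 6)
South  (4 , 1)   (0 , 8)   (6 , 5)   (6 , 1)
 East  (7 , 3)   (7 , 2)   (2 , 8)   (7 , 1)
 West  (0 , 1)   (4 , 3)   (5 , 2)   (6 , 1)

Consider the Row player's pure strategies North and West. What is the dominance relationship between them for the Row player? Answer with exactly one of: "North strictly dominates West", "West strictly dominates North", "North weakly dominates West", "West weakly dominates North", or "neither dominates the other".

neither dominates the other

North's payoffs vs West's, by the Column player's action — S1: 4>0, S2: 8>4, S3: 6>5, S4: 4<6.
North does better at S1, S2, S3 but worse at S4; neither strategy dominates the other.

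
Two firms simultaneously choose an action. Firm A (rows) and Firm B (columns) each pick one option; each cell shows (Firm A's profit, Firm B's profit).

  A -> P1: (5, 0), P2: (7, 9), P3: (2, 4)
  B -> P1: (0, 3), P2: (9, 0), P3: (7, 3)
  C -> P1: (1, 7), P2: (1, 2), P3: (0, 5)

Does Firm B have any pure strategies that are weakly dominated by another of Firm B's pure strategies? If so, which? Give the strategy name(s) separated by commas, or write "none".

P1 is not dominated — it holds its own against P2 at B (3>0); P3 at C (7>5).
Nothing dominates P2: P1 at A (9>0); P3 at A (9>4).
P3 is not dominated — it holds its own against P1 at A (4>0); P2 at B (3>0).

none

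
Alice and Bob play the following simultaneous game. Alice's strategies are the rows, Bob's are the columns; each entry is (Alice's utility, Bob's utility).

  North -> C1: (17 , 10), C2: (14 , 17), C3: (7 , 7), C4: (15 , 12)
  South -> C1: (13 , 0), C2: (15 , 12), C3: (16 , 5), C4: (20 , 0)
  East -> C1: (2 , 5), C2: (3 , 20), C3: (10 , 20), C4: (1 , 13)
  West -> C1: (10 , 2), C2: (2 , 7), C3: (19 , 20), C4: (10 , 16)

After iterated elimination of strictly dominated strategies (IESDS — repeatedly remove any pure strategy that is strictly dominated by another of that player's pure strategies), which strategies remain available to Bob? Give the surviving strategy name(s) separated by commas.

C2, C3

Row East is eliminated: South beats it against every remaining column (C1: 13>2, C2: 15>3, C3: 16>10, C4: 20>1).
Column C1 is eliminated: C2 beats it against every remaining row (North: 17>10, South: 12>0, West: 7>2).
Row North is eliminated: South beats it against every remaining column (C2: 15>14, C3: 16>7, C4: 20>15).
Column C4 is eliminated: C3 beats it against every remaining row (South: 5>0, West: 20>16).
Among the remaining strategies, none is strictly dominated by another pure strategy of the same player, so the elimination stops.
Surviving strategies — Alice: {South, West}; Bob: {C2, C3}.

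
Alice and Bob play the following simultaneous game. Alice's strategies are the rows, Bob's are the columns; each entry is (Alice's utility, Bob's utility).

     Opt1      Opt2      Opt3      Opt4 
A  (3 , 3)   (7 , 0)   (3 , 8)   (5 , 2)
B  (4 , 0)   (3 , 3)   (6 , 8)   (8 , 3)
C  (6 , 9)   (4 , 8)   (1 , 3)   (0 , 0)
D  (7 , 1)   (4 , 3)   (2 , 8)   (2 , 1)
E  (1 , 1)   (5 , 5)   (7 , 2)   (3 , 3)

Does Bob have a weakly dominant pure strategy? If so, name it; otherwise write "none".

Opt1 fails to dominate Opt2 at B (0<3).
Opt2 fails to dominate Opt1 at A (0<3).
Opt3 fails to dominate Opt1 at C (3<9).
Opt4 fails to dominate Opt1 at A (2<3).
No single strategy dominates all the others.

none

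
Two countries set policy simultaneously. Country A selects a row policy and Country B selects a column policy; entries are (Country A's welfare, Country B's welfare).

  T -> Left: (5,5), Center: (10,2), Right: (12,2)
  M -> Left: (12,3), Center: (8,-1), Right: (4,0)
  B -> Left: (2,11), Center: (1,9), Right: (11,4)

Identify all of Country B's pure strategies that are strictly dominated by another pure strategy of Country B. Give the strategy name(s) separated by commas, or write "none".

Center, Right

Left is not dominated — it holds its own against Center at T (5>2); Right at T (5>2).
Center is strictly dominated by Left (T: 5>2, M: 3>-1, B: 11>9).
Left strictly dominates Right — T: 5>2, M: 3>0, B: 11>4.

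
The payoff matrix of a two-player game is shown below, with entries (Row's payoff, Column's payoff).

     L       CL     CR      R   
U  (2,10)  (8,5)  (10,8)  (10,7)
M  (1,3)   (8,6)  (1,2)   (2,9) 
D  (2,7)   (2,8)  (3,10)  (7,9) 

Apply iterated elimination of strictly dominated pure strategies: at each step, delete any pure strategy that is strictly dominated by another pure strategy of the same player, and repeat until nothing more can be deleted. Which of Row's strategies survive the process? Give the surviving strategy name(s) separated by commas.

For Column, R strictly dominates CL on the remaining rows (U: 7>5, M: 9>6, D: 9>8); eliminate CL.
Row M is eliminated: U beats it against every remaining column (L: 2>1, CR: 10>1, R: 10>2).
For Column, CR strictly dominates R on the remaining rows (U: 8>7, D: 10>9); eliminate R.
Among the remaining strategies, none is strictly dominated by another pure strategy of the same player, so the elimination stops.
Surviving strategies — Row: {U, D}; Column: {L, CR}.

U, D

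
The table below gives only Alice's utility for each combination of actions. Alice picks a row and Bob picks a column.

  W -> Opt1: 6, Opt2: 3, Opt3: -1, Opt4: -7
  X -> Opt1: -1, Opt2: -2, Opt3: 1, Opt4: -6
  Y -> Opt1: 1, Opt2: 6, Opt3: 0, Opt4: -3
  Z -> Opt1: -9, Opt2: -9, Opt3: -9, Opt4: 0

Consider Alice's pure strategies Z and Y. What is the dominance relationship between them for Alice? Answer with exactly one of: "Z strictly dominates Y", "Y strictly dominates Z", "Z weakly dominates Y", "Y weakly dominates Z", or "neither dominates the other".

Compare Z to Y across each choice by Bob: Opt1: -9<1, Opt2: -9<6, Opt3: -9<0, Opt4: 0>-3.
Z does better at Opt4 but worse at Opt1, Opt2, Opt3; neither strategy dominates the other.

neither dominates the other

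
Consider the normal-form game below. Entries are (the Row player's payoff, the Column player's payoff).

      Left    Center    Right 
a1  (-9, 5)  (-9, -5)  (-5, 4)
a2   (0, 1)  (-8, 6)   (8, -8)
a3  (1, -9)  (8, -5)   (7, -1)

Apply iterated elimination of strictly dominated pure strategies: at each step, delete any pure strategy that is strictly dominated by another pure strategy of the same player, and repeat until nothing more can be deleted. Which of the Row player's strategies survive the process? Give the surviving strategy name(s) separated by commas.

a2, a3

For the Row player, a2 strictly dominates a1 on the remaining columns (Left: 0>-9, Center: -8>-9, Right: 8>-5); eliminate a1.
Column Left is eliminated: Center beats it against every remaining row (a2: 6>1, a3: -5>-9).
Among the remaining strategies, none is strictly dominated by another pure strategy of the same player, so the elimination stops.
Surviving strategies — the Row player: {a2, a3}; the Column player: {Center, Right}.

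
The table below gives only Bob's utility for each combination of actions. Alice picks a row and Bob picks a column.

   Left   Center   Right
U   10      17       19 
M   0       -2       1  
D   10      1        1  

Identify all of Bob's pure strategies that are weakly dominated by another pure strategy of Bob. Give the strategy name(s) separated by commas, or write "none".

Center

Nothing dominates Left: Center at M (0>-2); Right at D (10>1).
Center: dominated, since Right does at least as well everywhere (U: 19>17, M: 1>-2, D: 1=1).
Right is not dominated — it holds its own against Left at U (19>10); Center at U (19>17).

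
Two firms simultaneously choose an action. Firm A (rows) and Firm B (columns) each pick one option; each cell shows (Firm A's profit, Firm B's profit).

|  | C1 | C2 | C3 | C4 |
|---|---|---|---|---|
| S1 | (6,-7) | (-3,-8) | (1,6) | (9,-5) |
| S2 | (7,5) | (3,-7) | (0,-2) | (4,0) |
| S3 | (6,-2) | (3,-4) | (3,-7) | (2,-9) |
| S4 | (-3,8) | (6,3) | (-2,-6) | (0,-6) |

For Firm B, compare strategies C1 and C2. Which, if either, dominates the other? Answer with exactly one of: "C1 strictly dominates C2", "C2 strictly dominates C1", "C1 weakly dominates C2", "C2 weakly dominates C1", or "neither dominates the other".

C1 strictly dominates C2

Compare C1 to C2 across each choice by Firm A: S1: -7>-8, S2: 5>-7, S3: -2>-4, S4: 8>3.
C1 gives a strictly higher payoff against each choice by Firm A, so C1 strictly dominates C2.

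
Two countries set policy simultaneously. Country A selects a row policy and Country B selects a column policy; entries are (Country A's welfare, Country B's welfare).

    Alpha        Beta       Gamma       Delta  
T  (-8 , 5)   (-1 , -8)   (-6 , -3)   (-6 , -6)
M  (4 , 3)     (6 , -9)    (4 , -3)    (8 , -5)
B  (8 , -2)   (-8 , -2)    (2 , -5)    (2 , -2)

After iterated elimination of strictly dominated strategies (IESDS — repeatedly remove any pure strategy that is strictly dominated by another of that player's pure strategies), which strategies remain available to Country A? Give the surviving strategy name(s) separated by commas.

Row T is eliminated: M beats it against every remaining column (Alpha: 4>-8, Beta: 6>-1, Gamma: 4>-6, Delta: 8>-6).
For Country B, Alpha strictly dominates Gamma on the remaining rows (M: 3>-3, B: -2>-5); eliminate Gamma.
Among the remaining strategies, none is strictly dominated by another pure strategy of the same player, so the elimination stops.
Surviving strategies — Country A: {M, B}; Country B: {Alpha, Beta, Delta}.

M, B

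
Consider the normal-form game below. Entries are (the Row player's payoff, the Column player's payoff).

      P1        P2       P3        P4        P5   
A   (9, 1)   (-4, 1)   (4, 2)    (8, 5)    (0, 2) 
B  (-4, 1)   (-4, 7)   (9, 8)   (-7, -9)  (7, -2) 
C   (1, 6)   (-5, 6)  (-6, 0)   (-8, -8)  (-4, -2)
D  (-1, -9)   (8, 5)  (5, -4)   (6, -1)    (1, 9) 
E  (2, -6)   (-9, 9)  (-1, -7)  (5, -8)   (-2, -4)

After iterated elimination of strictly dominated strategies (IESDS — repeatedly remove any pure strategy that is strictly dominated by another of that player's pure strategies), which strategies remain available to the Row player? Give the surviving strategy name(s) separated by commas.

A, B, D

For the Row player, A strictly dominates C on the remaining columns (P1: 9>1, P2: -4>-5, P3: 4>-6, P4: 8>-8, P5: 0>-4); eliminate C.
For the Row player, A strictly dominates E on the remaining columns (P1: 9>2, P2: -4>-9, P3: 4>-1, P4: 8>5, P5: 0>-2); eliminate E.
The Column player's strategy P1 is strictly dominated by P3 (A: 2>1, B: 8>1, D: -4>-9) and is removed.
Among the remaining strategies, none is strictly dominated by another pure strategy of the same player, so the elimination stops.
Surviving strategies — the Row player: {A, B, D}; the Column player: {P2, P3, P4, P5}.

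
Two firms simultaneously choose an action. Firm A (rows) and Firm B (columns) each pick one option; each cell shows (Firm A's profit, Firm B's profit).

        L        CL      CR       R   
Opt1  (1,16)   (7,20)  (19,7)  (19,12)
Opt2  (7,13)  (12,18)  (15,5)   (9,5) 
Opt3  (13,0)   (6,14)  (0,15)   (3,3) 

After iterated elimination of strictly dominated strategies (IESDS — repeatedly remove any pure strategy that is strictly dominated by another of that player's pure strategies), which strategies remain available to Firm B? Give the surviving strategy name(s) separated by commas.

Column L is eliminated: CL beats it against every remaining row (Opt1: 20>16, Opt2: 18>13, Opt3: 14>0).
For Firm A, Opt1 strictly dominates Opt3 on the remaining columns (CL: 7>6, CR: 19>0, R: 19>3); eliminate Opt3.
For Firm B, CL strictly dominates CR on the remaining rows (Opt1: 20>7, Opt2: 18>5); eliminate CR.
Firm B's strategy R is strictly dominated by CL (Opt1: 20>12, Opt2: 18>5) and is removed.
For Firm A, Opt2 strictly dominates Opt1 on the remaining columns (CL: 12>7); eliminate Opt1.
Among the remaining strategies, none is strictly dominated by another pure strategy of the same player, so the elimination stops.
Surviving strategies — Firm A: {Opt2}; Firm B: {CL}.

CL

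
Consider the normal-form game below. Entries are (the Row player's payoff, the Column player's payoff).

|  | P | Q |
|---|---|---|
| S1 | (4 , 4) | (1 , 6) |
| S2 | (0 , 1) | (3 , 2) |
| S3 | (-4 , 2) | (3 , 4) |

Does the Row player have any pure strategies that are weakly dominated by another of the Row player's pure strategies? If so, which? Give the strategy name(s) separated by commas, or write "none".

S1: no other strategy beats it everywhere (S2 at P (4>0); S3 at P (4>-4)).
Nothing dominates S2: S1 at Q (3>1); S3 at P (0>-4).
S3 is weakly dominated by S2 (P: 0>-4, Q: 3=3).

S3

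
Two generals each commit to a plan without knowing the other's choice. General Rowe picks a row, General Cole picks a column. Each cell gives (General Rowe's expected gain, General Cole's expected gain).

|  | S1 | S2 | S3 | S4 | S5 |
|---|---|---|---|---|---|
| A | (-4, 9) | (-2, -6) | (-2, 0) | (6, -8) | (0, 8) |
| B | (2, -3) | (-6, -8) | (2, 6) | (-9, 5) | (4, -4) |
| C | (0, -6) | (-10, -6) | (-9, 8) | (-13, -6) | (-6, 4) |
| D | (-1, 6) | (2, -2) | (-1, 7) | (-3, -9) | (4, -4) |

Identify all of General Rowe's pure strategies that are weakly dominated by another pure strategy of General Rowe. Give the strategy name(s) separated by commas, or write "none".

C

A: no other strategy beats it everywhere (B at S2 (-2>-6); C at S2 (-2>-10); D at S4 (6>-3)).
B: no other strategy beats it everywhere (A at S1 (2>-4); C at S1 (2>0); D at S1 (2>-1)).
B weakly dominates C — S1: 2>0, S2: -6>-10, S3: 2>-9, S4: -9>-13, S5: 4>-6.
Nothing dominates D: A at S1 (-1>-4); B at S2 (2>-6); C at S2 (2>-10).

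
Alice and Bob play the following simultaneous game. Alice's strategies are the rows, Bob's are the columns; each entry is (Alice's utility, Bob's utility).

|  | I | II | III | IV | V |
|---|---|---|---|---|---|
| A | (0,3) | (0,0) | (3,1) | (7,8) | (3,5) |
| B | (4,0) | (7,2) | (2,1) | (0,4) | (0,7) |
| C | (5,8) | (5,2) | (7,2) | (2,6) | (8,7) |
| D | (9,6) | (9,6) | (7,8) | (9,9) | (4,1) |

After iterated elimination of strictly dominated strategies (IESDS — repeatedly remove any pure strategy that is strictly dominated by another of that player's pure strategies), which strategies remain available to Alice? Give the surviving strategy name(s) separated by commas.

D

For Alice, D strictly dominates A on the remaining columns (I: 9>0, II: 9>0, III: 7>3, IV: 9>7, V: 4>3); eliminate A.
Row B is eliminated: D beats it against every remaining column (I: 9>4, II: 9>7, III: 7>2, IV: 9>0, V: 4>0).
For Bob, IV strictly dominates II on the remaining rows (C: 6>2, D: 9>6); eliminate II.
Bob's strategy III is strictly dominated by IV (C: 6>2, D: 9>8) and is removed.
Column V is eliminated: I beats it against every remaining row (C: 8>7, D: 6>1).
Row C is eliminated: D beats it against every remaining column (I: 9>5, IV: 9>2).
Bob's strategy I is strictly dominated by IV (D: 9>6) and is removed.
Among the remaining strategies, none is strictly dominated by another pure strategy of the same player, so the elimination stops.
Surviving strategies — Alice: {D}; Bob: {IV}.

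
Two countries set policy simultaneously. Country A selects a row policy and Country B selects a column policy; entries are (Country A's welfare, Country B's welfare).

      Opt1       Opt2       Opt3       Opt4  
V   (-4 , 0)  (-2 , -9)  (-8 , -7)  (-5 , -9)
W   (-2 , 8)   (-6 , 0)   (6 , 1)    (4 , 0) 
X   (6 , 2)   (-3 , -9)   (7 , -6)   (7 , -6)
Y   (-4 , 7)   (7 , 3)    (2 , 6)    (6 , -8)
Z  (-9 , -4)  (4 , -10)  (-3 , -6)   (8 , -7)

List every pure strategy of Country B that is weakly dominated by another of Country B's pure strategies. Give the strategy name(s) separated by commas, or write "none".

Opt2, Opt3, Opt4

Opt1 is not dominated — it holds its own against Opt2 at V (0>-9); Opt3 at V (0>-7); Opt4 at V (0>-9).
Opt2 is weakly dominated by Opt1 (V: 0>-9, W: 8>0, X: 2>-9, Y: 7>3, Z: -4>-10).
Opt3 is weakly dominated by Opt1 (V: 0>-7, W: 8>1, X: 2>-6, Y: 7>6, Z: -4>-6).
Opt4: dominated, since Opt1 does at least as well everywhere (V: 0>-9, W: 8>0, X: 2>-6, Y: 7>-8, Z: -4>-7).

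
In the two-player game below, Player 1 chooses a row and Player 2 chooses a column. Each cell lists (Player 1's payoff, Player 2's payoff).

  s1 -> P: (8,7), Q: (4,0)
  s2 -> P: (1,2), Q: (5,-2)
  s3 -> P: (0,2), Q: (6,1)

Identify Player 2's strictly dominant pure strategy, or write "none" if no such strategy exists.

P

P vs Q: s1: 7>0, s2: 2>-2, s3: 2>1.
P strictly beats every other strategy against every opponent action, so it is strictly dominant.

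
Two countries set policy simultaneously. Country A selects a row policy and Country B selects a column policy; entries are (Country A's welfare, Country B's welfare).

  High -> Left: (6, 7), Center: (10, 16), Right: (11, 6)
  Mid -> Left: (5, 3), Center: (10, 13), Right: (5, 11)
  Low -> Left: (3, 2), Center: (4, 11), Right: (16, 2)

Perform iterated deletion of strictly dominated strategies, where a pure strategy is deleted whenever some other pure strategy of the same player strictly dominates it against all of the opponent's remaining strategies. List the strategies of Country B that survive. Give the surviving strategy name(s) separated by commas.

Country B's strategy Left is strictly dominated by Center (High: 16>7, Mid: 13>3, Low: 11>2) and is removed.
For Country B, Center strictly dominates Right on the remaining rows (High: 16>6, Mid: 13>11, Low: 11>2); eliminate Right.
For Country A, High strictly dominates Low on the remaining columns (Center: 10>4); eliminate Low.
Among the remaining strategies, none is strictly dominated by another pure strategy of the same player, so the elimination stops.
Surviving strategies — Country A: {High, Mid}; Country B: {Center}.

Center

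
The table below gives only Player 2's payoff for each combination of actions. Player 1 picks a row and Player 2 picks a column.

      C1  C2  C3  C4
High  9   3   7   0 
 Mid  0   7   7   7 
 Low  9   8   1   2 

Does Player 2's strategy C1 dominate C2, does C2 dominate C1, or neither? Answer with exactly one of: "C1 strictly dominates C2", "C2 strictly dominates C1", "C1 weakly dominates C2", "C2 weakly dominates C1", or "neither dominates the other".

neither dominates the other

C1's payoffs vs C2's, by Player 1's action — High: 9>3, Mid: 0<7, Low: 9>8.
C1 does better at High, Low but worse at Mid; neither strategy dominates the other.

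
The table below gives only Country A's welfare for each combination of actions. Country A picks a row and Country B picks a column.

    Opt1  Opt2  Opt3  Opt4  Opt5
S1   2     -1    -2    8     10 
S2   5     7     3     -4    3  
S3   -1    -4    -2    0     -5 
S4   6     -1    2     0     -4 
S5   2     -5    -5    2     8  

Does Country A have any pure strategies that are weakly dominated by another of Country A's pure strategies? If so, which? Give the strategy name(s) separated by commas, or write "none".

S1: no other strategy beats it everywhere (S2 at Opt4 (8>-4); S3 at Opt1 (2>-1); S4 at Opt4 (8>0); S5 at Opt2 (-1>-5)).
S2 is not dominated — it holds its own against S1 at Opt1 (5>2); S3 at Opt1 (5>-1); S4 at Opt2 (7>-1); S5 at Opt1 (5>2).
S3: dominated, since S1 does at least as well everywhere (Opt1: 2>-1, Opt2: -1>-4, Opt3: -2=-2, Opt4: 8>0, Opt5: 10>-5).
Nothing dominates S4: S1 at Opt1 (6>2); S2 at Opt1 (6>5); S3 at Opt1 (6>-1); S5 at Opt1 (6>2).
S1 weakly dominates S5 — Opt1: 2=2, Opt2: -1>-5, Opt3: -2>-5, Opt4: 8>2, Opt5: 10>8.

S3, S5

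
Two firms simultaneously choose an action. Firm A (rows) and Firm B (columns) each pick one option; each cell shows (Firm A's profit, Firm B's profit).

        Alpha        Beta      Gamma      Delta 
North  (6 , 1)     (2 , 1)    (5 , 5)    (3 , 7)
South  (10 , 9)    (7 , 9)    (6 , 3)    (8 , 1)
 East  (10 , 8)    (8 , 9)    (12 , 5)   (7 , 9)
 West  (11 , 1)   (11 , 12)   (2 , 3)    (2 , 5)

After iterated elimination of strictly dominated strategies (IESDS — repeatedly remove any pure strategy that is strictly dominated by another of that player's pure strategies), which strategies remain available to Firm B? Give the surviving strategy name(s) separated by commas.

Row North is eliminated: South beats it against every remaining column (Alpha: 10>6, Beta: 7>2, Gamma: 6>5, Delta: 8>3).
Firm B's strategy Gamma is strictly dominated by Beta (South: 9>3, East: 9>5, West: 12>3) and is removed.
Among the remaining strategies, none is strictly dominated by another pure strategy of the same player, so the elimination stops.
Surviving strategies — Firm A: {South, East, West}; Firm B: {Alpha, Beta, Delta}.

Alpha, Beta, Delta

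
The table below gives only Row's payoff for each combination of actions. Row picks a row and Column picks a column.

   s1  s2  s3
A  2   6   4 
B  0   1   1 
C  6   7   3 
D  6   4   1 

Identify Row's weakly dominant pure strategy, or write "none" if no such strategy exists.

A fails to dominate C at s1 (2<6).
B fails to dominate A at s1 (0<2).
C fails to dominate A at s3 (3<4).
D fails to dominate A at s2 (4<6).
No single strategy dominates all the others.

none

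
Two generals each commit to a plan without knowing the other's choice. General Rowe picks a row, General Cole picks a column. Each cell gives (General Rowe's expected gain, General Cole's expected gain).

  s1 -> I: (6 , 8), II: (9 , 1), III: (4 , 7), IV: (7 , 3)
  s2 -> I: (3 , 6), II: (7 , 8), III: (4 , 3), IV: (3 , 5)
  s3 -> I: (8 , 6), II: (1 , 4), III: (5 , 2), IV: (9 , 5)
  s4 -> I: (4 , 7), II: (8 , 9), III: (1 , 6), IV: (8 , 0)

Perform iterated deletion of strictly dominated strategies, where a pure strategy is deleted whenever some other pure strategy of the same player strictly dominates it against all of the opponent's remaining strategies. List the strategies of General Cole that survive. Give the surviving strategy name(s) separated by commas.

For General Cole, I strictly dominates III on the remaining rows (s1: 8>7, s2: 6>3, s3: 6>2, s4: 7>6); eliminate III.
Row s2 is eliminated: s1 beats it against every remaining column (I: 6>3, II: 9>7, IV: 7>3).
For General Cole, I strictly dominates IV on the remaining rows (s1: 8>3, s3: 6>5, s4: 7>0); eliminate IV.
General Rowe's strategy s4 is strictly dominated by s1 (I: 6>4, II: 9>8) and is removed.
For General Cole, I strictly dominates II on the remaining rows (s1: 8>1, s3: 6>4); eliminate II.
Row s1 is eliminated: s3 beats it against every remaining column (I: 8>6).
Among the remaining strategies, none is strictly dominated by another pure strategy of the same player, so the elimination stops.
Surviving strategies — General Rowe: {s3}; General Cole: {I}.

I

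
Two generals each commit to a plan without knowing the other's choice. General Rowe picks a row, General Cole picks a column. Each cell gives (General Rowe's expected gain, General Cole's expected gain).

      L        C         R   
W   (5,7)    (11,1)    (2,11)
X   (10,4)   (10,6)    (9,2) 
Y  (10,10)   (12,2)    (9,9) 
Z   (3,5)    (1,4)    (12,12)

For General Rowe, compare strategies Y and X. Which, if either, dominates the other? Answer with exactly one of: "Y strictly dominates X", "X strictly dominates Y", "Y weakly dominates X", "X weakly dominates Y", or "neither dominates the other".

Y's payoffs vs X's, by General Cole's action — L: 10=10, C: 12>10, R: 9=9.
Y is at least as good everywhere and strictly better somewhere (tied only at L, R), so Y weakly but not strictly dominates X.

Y weakly dominates X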